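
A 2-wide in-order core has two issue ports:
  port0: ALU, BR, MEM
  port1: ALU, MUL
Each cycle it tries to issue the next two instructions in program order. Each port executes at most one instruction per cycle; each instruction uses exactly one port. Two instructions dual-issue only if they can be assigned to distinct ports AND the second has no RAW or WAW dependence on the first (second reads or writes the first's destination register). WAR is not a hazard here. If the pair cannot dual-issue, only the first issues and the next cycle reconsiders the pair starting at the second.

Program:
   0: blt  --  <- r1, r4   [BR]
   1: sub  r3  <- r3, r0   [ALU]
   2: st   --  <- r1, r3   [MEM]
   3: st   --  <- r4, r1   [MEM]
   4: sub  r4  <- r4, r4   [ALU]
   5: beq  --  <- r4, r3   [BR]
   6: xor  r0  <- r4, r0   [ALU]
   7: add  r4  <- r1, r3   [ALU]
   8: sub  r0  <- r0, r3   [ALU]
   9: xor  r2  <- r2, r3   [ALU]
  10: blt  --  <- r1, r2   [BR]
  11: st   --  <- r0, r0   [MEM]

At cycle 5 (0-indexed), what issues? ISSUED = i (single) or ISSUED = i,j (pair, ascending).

  cy0 -> i0/i1 (blt+sub) pair
  cy1 -> i2 (st) no-port MEM/MEM
  cy2 -> i3/i4 (st+sub) pair
  cy3 -> i5/i6 (beq+xor) pair
  cy4 -> i7/i8 (add+sub) pair
  cy5 -> i9 (xor) RAW r2
  cy6 -> i10 (blt) no-port BR/MEM
  cy7 -> i11 (st) tail

ISSUED = 9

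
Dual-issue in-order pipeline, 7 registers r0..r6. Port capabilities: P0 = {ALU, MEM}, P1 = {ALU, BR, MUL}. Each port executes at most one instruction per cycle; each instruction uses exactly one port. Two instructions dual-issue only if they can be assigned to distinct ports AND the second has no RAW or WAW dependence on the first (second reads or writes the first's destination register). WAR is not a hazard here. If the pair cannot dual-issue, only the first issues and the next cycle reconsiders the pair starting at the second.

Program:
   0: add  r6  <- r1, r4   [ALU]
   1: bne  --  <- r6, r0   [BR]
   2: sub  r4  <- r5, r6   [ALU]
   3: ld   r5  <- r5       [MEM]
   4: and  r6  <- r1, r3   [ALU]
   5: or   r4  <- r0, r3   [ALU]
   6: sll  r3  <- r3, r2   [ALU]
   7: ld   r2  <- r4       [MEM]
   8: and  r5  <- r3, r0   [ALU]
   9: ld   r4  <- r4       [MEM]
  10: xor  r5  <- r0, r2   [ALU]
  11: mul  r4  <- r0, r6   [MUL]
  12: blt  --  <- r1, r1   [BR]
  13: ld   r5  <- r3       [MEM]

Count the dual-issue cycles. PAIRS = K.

PAIRS = 6

#0 head=0: add.ALU i0 RAW r6
#1 head=1: bne.BR+sub.ALU i1,i2 dual
#2 head=3: ld.MEM+and.ALU i3,i4 dual
#3 head=5: or.ALU+sll.ALU i5,i6 dual
#4 head=7: ld.MEM+and.ALU i7,i8 dual
#5 head=9: ld.MEM+xor.ALU i9,i10 dual
#6 head=11: mul.MUL i11 no-port MUL/BR
#7 head=12: blt.BR+ld.MEM i12,i13 dual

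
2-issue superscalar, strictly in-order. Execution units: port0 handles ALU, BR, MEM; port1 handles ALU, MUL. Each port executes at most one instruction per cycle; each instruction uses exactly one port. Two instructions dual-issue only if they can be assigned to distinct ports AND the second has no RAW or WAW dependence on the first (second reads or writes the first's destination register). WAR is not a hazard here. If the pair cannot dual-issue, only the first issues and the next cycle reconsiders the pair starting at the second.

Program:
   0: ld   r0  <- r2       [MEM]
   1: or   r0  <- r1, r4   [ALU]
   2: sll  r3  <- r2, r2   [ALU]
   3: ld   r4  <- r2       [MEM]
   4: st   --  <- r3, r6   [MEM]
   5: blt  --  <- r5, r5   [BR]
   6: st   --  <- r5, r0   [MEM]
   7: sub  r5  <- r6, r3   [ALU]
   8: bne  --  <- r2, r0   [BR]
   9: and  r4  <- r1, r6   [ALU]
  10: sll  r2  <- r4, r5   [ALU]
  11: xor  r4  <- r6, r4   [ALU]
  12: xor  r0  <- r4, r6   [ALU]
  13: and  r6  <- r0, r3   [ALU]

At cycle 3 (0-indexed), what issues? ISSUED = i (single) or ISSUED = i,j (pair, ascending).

0. ld @i0  | WAW r0
1. or sll @i1/i2  | dual
2. ld @i3  | no-port MEM/MEM
3. st @i4  | no-port MEM/BR
4. blt @i5  | no-port BR/MEM
5. st sub @i6/i7  | dual
6. bne and @i8/i9  | dual
7. sll xor @i10/i11  | dual
8. xor @i12  | RAW r0
9. and @i13  | tail

ISSUED = 4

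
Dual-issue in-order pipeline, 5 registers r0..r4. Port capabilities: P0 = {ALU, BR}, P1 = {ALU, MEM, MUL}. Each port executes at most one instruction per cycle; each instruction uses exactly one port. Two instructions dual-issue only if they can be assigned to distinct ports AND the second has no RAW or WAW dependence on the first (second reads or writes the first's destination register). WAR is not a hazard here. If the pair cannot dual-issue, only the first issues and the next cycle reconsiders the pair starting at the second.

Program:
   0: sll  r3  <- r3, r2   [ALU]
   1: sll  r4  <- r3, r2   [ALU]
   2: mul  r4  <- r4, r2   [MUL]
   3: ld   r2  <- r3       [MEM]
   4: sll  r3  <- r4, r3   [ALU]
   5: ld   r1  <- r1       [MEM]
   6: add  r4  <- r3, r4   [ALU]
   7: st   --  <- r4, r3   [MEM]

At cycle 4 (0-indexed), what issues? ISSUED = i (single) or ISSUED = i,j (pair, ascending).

ISSUED = 5,6

  cy0 -> i0 (sll) RAW r3
  cy1 -> i1 (sll) RAW+WAW r4
  cy2 -> i2 (mul) no-port MUL/MEM
  cy3 -> i3,i4 (ld+sll) 2-wide
  cy4 -> i5,i6 (ld+add) 2-wide
  cy5 -> i7 (st) tail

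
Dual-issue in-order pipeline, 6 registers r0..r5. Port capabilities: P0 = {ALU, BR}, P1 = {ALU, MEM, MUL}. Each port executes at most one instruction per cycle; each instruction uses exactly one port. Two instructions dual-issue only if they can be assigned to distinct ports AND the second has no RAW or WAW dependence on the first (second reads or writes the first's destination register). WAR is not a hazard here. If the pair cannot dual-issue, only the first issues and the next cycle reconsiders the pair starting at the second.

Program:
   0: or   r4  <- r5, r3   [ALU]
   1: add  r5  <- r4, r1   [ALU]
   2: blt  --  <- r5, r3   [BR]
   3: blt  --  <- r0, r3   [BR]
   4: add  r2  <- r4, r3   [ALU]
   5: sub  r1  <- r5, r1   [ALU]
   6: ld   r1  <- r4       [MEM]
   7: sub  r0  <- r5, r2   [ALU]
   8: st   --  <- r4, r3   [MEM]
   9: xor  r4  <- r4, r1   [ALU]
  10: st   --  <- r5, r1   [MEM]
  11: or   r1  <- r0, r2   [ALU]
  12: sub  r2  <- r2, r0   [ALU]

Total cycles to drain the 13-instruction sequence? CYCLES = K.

#0 head=0: or.ALU i0 RAW r4
#1 head=1: add.ALU i1 RAW r5
#2 head=2: blt.BR i2 no-port BR/BR
#3 head=3: blt.BR/add.ALU i3&i4 pair
#4 head=5: sub.ALU i5 WAW r1
#5 head=6: ld.MEM/sub.ALU i6&i7 pair
#6 head=8: st.MEM/xor.ALU i8&i9 pair
#7 head=10: st.MEM/or.ALU i10&i11 pair
#8 head=12: sub.ALU i12 tail

CYCLES = 9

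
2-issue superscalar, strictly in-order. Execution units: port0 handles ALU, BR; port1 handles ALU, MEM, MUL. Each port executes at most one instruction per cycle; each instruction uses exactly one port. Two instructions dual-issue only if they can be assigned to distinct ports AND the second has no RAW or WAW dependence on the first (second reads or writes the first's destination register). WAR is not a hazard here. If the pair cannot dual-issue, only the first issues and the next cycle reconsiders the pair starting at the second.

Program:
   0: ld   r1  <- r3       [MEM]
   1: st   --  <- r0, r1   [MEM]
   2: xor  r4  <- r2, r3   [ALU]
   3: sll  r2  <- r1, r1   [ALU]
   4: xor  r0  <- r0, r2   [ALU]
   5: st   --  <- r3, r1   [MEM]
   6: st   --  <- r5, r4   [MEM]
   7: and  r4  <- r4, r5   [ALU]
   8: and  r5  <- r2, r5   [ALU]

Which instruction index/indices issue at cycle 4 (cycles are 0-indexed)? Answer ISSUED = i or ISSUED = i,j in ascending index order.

ISSUED = 6,7

0. ld @i0  | no-port MEM/MEM
1. st xor @i1&i2  | dual
2. sll @i3  | RAW r2
3. xor st @i4&i5  | dual
4. st and @i6&i7  | dual
5. and @i8  | tail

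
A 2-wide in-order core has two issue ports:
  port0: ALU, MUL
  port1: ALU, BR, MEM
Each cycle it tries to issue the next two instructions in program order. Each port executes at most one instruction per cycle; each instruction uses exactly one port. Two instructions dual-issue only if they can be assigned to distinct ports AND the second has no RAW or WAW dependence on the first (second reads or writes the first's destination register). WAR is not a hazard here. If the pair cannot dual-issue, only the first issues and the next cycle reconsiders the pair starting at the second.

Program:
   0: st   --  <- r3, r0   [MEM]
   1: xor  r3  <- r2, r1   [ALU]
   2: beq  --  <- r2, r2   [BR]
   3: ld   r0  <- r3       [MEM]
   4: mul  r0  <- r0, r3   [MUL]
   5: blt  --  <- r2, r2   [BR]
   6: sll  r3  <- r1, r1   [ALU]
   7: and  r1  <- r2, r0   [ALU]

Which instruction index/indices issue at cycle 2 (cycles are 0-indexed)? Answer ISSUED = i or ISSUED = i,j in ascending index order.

ISSUED = 3

0. st;xor @i0&i1  | pair
1. beq @i2  | no-port BR/MEM
2. ld @i3  | RAW+WAW r0
3. mul;blt @i4&i5  | pair
4. sll;and @i6&i7  | pair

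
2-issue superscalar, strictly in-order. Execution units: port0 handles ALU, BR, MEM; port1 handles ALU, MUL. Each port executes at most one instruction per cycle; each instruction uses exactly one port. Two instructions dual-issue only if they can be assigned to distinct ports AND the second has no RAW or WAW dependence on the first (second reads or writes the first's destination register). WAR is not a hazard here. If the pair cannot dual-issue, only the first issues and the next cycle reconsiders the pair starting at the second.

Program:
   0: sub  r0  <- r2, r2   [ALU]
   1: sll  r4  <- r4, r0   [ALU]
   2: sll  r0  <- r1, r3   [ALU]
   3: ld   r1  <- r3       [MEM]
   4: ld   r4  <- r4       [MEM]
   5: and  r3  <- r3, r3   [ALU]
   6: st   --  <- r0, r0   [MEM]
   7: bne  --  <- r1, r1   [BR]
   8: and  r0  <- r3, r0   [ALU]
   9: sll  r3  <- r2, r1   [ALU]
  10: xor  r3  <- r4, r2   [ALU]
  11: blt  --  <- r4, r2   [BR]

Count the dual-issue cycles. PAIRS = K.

t=0 i0:sub.ALU ; RAW r0
t=1 i1+i2:sll.ALU;sll.ALU ; dual
t=2 i3:ld.MEM ; no-port MEM/MEM
t=3 i4+i5:ld.MEM;and.ALU ; dual
t=4 i6:st.MEM ; no-port MEM/BR
t=5 i7+i8:bne.BR;and.ALU ; dual
t=6 i9:sll.ALU ; WAW r3
t=7 i10+i11:xor.ALU;blt.BR ; dual

PAIRS = 4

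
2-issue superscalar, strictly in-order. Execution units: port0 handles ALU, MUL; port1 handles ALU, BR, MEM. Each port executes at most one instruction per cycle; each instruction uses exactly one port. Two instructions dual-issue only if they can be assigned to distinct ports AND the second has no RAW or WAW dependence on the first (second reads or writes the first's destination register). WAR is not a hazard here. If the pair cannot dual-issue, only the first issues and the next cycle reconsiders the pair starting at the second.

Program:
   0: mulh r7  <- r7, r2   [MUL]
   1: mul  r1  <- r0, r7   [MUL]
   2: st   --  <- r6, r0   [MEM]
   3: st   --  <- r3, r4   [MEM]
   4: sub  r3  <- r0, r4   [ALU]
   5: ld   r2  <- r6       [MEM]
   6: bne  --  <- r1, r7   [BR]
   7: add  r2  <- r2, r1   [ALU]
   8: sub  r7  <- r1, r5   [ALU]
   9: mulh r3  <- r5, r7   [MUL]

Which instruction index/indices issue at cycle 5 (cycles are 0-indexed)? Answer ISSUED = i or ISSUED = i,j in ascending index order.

#0 head=0: mulh.MUL i0 no-port MUL/MUL
#1 head=1: mul.MUL st.MEM i1&i2 dual
#2 head=3: st.MEM sub.ALU i3&i4 dual
#3 head=5: ld.MEM i5 no-port MEM/BR
#4 head=6: bne.BR add.ALU i6&i7 dual
#5 head=8: sub.ALU i8 RAW r7
#6 head=9: mulh.MUL i9 tail

ISSUED = 8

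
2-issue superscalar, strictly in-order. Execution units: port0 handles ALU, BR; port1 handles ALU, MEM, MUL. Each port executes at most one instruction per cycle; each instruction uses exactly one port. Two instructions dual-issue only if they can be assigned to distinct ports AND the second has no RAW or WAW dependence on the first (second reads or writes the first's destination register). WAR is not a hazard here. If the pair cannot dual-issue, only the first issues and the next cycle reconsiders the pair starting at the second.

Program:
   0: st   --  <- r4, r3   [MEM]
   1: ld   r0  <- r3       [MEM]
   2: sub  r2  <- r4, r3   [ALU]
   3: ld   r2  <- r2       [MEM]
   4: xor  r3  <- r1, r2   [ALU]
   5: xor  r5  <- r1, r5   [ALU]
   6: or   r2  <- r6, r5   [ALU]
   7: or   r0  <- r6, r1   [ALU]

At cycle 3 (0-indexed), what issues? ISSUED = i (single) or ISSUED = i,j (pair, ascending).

#0 head=0: st.MEM i0 no-port MEM/MEM
#1 head=1: ld.MEM;sub.ALU i1+i2 dual
#2 head=3: ld.MEM i3 RAW r2
#3 head=4: xor.ALU;xor.ALU i4+i5 dual
#4 head=6: or.ALU;or.ALU i6+i7 dual

ISSUED = 4,5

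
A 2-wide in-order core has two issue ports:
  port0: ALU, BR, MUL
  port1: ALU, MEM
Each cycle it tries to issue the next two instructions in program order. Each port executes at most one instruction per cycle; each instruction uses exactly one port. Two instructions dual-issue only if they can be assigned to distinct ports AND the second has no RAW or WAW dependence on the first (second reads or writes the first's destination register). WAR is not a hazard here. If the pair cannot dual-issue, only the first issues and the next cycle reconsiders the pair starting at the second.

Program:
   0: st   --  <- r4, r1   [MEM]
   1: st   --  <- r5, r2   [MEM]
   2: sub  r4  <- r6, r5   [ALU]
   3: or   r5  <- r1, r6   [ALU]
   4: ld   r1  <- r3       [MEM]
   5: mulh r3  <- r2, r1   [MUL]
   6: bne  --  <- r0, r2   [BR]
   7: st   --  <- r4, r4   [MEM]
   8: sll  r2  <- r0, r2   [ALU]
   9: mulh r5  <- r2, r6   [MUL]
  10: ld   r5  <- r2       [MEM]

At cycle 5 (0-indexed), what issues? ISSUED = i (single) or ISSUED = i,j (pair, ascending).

ISSUED = 8

  cy0 -> i0 (st) no-port MEM/MEM
  cy1 -> i1,i2 (st/sub) 2-wide
  cy2 -> i3,i4 (or/ld) 2-wide
  cy3 -> i5 (mulh) no-port MUL/BR
  cy4 -> i6,i7 (bne/st) 2-wide
  cy5 -> i8 (sll) RAW r2
  cy6 -> i9 (mulh) WAW r5
  cy7 -> i10 (ld) tail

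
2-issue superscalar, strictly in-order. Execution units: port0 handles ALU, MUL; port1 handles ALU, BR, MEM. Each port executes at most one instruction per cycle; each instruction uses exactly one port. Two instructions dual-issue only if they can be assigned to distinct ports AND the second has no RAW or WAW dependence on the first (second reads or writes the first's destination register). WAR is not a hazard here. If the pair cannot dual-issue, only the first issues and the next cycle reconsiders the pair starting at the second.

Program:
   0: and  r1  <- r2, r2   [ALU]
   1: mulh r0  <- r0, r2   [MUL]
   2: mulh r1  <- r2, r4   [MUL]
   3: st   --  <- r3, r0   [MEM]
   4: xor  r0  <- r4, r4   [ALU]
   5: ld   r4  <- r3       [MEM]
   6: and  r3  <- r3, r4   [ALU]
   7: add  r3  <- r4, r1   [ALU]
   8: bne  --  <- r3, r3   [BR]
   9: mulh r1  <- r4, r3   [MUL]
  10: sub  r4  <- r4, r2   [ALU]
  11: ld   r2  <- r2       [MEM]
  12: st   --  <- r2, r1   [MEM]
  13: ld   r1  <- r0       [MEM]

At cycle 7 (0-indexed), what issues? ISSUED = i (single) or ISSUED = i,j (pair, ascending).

ISSUED = 12

  cy0 -> i0+i1 (and/mulh) pair
  cy1 -> i2+i3 (mulh/st) pair
  cy2 -> i4+i5 (xor/ld) pair
  cy3 -> i6 (and) WAW r3
  cy4 -> i7 (add) RAW r3
  cy5 -> i8+i9 (bne/mulh) pair
  cy6 -> i10+i11 (sub/ld) pair
  cy7 -> i12 (st) no-port MEM/MEM
  cy8 -> i13 (ld) tail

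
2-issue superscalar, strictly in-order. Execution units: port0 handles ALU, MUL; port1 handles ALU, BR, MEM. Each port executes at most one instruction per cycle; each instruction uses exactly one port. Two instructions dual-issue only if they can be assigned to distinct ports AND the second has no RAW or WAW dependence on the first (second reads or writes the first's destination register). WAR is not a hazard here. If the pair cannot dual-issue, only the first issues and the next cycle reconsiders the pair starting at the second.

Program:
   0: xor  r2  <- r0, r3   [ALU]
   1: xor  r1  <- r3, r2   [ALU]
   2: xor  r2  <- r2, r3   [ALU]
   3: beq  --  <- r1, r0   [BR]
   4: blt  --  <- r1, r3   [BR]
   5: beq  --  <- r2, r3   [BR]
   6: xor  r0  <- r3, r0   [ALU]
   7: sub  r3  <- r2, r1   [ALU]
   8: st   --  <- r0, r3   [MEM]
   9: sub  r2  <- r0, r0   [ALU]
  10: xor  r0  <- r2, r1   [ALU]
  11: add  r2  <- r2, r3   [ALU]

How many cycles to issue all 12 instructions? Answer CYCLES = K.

  cy0 -> i0 (xor.ALU) RAW r2
  cy1 -> i1/i2 (xor.ALU;xor.ALU) pair
  cy2 -> i3 (beq.BR) no-port BR/BR
  cy3 -> i4 (blt.BR) no-port BR/BR
  cy4 -> i5/i6 (beq.BR;xor.ALU) pair
  cy5 -> i7 (sub.ALU) RAW r3
  cy6 -> i8/i9 (st.MEM;sub.ALU) pair
  cy7 -> i10/i11 (xor.ALU;add.ALU) pair

CYCLES = 8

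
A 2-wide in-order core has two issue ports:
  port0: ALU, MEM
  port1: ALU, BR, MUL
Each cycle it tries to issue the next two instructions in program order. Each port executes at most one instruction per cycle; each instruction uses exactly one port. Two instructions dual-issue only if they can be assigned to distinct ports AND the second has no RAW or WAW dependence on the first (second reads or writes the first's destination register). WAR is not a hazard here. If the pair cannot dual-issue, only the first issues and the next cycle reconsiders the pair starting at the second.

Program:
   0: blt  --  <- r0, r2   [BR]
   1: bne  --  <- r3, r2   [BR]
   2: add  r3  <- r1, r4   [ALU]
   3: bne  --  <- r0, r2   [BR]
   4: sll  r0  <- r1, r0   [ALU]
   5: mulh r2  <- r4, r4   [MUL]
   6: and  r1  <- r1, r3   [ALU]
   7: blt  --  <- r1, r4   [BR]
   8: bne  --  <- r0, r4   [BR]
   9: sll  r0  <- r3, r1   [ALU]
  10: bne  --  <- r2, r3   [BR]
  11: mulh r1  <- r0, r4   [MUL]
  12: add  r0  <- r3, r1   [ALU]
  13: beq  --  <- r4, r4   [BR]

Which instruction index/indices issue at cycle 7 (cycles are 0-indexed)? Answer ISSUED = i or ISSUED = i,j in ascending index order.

t=0 i0:blt ; no-port BR/BR
t=1 i1/i2:bne/add ; 2-wide
t=2 i3/i4:bne/sll ; 2-wide
t=3 i5/i6:mulh/and ; 2-wide
t=4 i7:blt ; no-port BR/BR
t=5 i8/i9:bne/sll ; 2-wide
t=6 i10:bne ; no-port BR/MUL
t=7 i11:mulh ; RAW r1
t=8 i12/i13:add/beq ; 2-wide

ISSUED = 11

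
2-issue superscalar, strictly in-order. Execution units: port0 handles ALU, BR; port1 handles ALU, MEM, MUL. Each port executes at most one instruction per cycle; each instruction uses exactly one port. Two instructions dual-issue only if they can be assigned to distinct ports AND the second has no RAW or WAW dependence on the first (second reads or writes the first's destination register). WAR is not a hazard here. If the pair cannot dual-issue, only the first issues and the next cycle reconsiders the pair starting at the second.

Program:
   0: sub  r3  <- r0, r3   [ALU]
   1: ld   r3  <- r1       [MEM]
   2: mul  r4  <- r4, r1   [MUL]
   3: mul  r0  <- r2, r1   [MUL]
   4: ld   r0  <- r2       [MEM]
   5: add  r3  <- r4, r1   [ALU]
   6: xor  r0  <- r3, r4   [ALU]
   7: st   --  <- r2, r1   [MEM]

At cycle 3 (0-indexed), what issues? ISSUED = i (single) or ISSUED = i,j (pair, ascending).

ISSUED = 3

c0: i0 sub  WAW r3
c1: i1 ld  no-port MEM/MUL
c2: i2 mul  no-port MUL/MUL
c3: i3 mul  no-port MUL/MEM
c4: i4+i5 ld+add  dual
c5: i6+i7 xor+st  dual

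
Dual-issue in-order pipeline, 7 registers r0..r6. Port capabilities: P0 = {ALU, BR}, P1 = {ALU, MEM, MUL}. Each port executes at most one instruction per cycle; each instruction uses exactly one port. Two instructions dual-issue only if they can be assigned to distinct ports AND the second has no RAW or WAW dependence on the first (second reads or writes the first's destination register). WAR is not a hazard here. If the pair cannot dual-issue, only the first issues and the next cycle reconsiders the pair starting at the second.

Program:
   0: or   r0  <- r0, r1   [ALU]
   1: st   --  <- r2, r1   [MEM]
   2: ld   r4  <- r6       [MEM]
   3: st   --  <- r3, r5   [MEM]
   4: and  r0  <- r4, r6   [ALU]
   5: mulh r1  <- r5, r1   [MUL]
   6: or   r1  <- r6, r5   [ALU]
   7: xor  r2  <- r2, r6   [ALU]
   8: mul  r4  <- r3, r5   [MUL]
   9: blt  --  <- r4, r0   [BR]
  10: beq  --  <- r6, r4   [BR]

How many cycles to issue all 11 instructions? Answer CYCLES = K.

CYCLES = 8

t=0 i0,i1:or.ALU/st.MEM ; 2-wide
t=1 i2:ld.MEM ; no-port MEM/MEM
t=2 i3,i4:st.MEM/and.ALU ; 2-wide
t=3 i5:mulh.MUL ; WAW r1
t=4 i6,i7:or.ALU/xor.ALU ; 2-wide
t=5 i8:mul.MUL ; RAW r4
t=6 i9:blt.BR ; no-port BR/BR
t=7 i10:beq.BR ; tail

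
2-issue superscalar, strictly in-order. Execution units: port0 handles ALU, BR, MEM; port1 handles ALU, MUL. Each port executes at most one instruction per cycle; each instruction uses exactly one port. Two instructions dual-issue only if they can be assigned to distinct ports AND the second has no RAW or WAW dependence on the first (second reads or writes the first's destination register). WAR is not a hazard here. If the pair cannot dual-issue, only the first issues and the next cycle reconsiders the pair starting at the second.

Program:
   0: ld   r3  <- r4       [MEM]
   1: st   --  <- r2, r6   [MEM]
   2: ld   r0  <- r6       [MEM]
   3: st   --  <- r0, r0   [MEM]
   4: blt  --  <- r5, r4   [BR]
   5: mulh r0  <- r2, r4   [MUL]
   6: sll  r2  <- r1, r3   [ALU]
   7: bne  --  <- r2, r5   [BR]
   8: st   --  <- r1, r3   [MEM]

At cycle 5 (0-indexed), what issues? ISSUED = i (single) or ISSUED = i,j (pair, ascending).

ISSUED = 6

0. ld @i0  | no-port MEM/MEM
1. st @i1  | no-port MEM/MEM
2. ld @i2  | no-port MEM/MEM
3. st @i3  | no-port MEM/BR
4. blt+mulh @i4,i5  | pair
5. sll @i6  | RAW r2
6. bne @i7  | no-port BR/MEM
7. st @i8  | tail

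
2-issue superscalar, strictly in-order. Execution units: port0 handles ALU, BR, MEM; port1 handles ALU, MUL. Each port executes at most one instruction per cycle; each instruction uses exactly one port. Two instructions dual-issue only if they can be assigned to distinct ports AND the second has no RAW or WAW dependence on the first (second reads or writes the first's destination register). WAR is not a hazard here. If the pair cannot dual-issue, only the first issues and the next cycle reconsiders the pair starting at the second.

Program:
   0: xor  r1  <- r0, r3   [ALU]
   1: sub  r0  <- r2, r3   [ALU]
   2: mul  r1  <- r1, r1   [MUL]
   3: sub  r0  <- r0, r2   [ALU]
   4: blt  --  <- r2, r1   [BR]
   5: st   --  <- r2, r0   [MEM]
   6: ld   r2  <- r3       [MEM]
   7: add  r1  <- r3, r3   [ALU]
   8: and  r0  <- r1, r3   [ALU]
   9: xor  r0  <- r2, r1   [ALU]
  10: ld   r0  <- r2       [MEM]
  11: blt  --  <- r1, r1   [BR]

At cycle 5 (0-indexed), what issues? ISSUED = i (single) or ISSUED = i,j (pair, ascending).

c0: i0&i1 xor;sub  2-wide
c1: i2&i3 mul;sub  2-wide
c2: i4 blt  no-port BR/MEM
c3: i5 st  no-port MEM/MEM
c4: i6&i7 ld;add  2-wide
c5: i8 and  WAW r0
c6: i9 xor  WAW r0
c7: i10 ld  no-port MEM/BR
c8: i11 blt  tail

ISSUED = 8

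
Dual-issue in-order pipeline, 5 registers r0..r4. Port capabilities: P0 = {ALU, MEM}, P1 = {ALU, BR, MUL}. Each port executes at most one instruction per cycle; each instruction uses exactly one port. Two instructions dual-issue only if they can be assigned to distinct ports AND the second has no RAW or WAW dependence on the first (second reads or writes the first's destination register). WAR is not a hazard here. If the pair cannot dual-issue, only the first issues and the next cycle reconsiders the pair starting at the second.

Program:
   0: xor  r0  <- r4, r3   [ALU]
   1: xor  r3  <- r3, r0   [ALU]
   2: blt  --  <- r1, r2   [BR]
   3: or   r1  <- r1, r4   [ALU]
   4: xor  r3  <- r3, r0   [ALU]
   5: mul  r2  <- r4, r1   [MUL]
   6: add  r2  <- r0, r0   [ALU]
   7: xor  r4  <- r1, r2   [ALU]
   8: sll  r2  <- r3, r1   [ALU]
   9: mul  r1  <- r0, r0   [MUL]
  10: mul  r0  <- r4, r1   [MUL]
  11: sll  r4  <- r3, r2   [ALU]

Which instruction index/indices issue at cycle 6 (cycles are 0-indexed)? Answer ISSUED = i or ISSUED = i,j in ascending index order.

  cy0 -> i0 (xor.ALU) RAW r0
  cy1 -> i1,i2 (xor.ALU+blt.BR) pair
  cy2 -> i3,i4 (or.ALU+xor.ALU) pair
  cy3 -> i5 (mul.MUL) WAW r2
  cy4 -> i6 (add.ALU) RAW r2
  cy5 -> i7,i8 (xor.ALU+sll.ALU) pair
  cy6 -> i9 (mul.MUL) no-port MUL/MUL
  cy7 -> i10,i11 (mul.MUL+sll.ALU) pair

ISSUED = 9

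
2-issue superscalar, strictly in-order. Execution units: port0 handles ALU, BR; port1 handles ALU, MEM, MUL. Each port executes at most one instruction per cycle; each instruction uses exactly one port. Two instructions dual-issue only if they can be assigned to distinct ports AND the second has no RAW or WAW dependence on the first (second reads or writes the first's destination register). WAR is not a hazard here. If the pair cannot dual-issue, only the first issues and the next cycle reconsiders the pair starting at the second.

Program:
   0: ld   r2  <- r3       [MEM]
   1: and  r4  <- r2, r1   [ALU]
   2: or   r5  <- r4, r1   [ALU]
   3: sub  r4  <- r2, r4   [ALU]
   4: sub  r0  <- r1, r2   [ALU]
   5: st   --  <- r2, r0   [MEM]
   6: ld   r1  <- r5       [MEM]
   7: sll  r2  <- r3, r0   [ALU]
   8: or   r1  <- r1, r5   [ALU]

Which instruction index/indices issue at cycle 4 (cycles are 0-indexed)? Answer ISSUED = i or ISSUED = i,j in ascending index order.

ISSUED = 5

t=0 i0:ld ; RAW r2
t=1 i1:and ; RAW r4
t=2 i2&i3:or/sub ; dual
t=3 i4:sub ; RAW r0
t=4 i5:st ; no-port MEM/MEM
t=5 i6&i7:ld/sll ; dual
t=6 i8:or ; tail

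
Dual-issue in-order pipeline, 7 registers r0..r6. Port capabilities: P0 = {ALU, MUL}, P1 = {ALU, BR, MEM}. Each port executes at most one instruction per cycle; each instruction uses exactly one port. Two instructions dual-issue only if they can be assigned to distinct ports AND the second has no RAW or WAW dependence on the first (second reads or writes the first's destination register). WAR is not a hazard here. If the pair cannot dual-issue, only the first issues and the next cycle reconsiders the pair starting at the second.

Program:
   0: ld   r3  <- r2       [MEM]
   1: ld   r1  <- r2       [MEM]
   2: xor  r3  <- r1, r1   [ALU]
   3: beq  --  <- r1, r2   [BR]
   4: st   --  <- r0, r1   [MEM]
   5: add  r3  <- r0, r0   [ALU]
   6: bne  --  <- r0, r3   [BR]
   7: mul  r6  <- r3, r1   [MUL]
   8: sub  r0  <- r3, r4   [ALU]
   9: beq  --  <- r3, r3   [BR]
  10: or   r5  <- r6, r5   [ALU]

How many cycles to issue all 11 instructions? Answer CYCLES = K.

[0] i0  ld.MEM  -- no-port MEM/MEM
[1] i1  ld.MEM  -- RAW r1
[2] i2+i3  xor.ALU;beq.BR  -- pair
[3] i4+i5  st.MEM;add.ALU  -- pair
[4] i6+i7  bne.BR;mul.MUL  -- pair
[5] i8+i9  sub.ALU;beq.BR  -- pair
[6] i10  or.ALU  -- tail

CYCLES = 7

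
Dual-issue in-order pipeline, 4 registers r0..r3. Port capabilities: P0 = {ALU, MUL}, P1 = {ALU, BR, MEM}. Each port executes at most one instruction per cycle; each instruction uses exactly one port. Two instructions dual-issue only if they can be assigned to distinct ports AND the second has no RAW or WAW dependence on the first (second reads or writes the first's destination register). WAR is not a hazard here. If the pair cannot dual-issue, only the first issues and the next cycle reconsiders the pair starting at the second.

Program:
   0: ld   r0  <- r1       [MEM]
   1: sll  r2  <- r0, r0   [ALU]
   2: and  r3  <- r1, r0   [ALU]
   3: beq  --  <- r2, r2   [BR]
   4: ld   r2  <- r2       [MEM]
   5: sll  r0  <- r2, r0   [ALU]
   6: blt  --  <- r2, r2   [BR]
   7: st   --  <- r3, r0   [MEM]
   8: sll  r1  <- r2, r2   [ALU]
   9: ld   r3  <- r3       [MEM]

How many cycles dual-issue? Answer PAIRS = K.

c0: i0 ld.MEM  RAW r0
c1: i1&i2 sll.ALU/and.ALU  2-wide
c2: i3 beq.BR  no-port BR/MEM
c3: i4 ld.MEM  RAW r2
c4: i5&i6 sll.ALU/blt.BR  2-wide
c5: i7&i8 st.MEM/sll.ALU  2-wide
c6: i9 ld.MEM  tail

PAIRS = 3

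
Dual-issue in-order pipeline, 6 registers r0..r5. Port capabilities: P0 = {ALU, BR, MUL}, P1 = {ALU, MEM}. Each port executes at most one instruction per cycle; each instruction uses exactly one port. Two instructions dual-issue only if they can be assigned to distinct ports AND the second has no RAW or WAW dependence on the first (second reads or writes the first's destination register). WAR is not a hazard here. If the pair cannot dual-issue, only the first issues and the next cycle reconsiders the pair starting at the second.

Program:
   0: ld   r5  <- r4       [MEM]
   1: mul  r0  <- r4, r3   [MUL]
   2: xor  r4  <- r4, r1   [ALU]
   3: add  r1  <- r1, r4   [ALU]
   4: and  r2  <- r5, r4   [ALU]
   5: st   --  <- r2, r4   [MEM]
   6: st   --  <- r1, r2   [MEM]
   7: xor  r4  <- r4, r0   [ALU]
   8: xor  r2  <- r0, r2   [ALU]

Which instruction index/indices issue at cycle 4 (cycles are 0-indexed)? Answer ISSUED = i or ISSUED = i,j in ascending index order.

0. ld.MEM+mul.MUL @i0&i1  | 2-wide
1. xor.ALU @i2  | RAW r4
2. add.ALU+and.ALU @i3&i4  | 2-wide
3. st.MEM @i5  | no-port MEM/MEM
4. st.MEM+xor.ALU @i6&i7  | 2-wide
5. xor.ALU @i8  | tail

ISSUED = 6,7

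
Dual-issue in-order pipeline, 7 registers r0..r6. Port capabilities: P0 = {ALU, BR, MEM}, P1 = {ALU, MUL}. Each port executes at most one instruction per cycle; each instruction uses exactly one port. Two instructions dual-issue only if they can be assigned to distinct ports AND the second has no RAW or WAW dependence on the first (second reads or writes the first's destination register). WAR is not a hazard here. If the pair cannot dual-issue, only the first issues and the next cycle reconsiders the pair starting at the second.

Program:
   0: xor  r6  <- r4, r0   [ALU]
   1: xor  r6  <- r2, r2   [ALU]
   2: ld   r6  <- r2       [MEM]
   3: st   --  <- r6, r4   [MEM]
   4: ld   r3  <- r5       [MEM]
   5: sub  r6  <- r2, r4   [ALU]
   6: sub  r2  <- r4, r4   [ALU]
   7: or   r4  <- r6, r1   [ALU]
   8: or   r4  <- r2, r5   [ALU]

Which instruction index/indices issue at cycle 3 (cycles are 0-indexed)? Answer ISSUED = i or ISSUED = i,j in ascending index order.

0. xor @i0  | WAW r6
1. xor @i1  | WAW r6
2. ld @i2  | no-port MEM/MEM
3. st @i3  | no-port MEM/MEM
4. ld;sub @i4/i5  | dual
5. sub;or @i6/i7  | dual
6. or @i8  | tail

ISSUED = 3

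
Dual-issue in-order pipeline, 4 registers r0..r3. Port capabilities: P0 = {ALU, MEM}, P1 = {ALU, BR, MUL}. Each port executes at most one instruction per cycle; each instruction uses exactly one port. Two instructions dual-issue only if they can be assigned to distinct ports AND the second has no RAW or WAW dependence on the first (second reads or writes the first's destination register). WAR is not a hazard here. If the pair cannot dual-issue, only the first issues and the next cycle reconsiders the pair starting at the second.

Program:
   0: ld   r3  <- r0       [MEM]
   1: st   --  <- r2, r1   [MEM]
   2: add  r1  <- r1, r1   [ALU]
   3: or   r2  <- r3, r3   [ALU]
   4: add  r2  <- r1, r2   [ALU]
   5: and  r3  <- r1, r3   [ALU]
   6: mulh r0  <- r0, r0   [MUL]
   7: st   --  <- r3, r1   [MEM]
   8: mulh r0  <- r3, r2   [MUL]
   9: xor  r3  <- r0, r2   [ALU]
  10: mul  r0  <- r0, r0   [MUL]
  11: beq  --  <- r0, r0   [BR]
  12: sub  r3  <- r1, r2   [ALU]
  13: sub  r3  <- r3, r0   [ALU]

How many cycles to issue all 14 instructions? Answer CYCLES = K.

#0 head=0: ld i0 no-port MEM/MEM
#1 head=1: st;add i1+i2 dual
#2 head=3: or i3 RAW+WAW r2
#3 head=4: add;and i4+i5 dual
#4 head=6: mulh;st i6+i7 dual
#5 head=8: mulh i8 RAW r0
#6 head=9: xor;mul i9+i10 dual
#7 head=11: beq;sub i11+i12 dual
#8 head=13: sub i13 tail

CYCLES = 9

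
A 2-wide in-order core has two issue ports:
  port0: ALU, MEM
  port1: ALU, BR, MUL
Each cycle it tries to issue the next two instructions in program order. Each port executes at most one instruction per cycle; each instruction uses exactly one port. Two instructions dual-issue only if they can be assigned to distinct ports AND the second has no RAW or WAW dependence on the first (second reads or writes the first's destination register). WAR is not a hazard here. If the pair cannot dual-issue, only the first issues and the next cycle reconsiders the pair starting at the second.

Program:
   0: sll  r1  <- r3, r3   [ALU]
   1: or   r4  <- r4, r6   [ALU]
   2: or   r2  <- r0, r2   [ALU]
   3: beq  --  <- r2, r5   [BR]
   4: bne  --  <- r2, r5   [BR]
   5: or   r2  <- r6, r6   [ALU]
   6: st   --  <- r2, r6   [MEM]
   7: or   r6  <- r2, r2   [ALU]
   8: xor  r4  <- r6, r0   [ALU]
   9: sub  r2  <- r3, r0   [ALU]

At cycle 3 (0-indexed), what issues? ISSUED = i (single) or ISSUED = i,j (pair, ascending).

ISSUED = 4,5

0. sll.ALU;or.ALU @i0&i1  | pair
1. or.ALU @i2  | RAW r2
2. beq.BR @i3  | no-port BR/BR
3. bne.BR;or.ALU @i4&i5  | pair
4. st.MEM;or.ALU @i6&i7  | pair
5. xor.ALU;sub.ALU @i8&i9  | pair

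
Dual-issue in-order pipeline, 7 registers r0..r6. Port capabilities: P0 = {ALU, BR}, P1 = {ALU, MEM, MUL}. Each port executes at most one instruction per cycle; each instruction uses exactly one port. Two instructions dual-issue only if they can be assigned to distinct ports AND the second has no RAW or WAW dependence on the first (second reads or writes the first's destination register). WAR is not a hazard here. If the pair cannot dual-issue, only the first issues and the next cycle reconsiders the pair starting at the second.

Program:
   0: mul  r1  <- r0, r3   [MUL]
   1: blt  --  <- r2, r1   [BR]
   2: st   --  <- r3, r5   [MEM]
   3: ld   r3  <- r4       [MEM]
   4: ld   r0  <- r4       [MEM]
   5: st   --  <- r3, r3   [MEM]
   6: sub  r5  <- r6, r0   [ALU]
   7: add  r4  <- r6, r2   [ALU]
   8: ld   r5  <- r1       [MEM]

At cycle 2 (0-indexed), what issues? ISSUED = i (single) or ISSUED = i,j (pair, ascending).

ISSUED = 3

c0: i0 mul.MUL  RAW r1
c1: i1,i2 blt.BR+st.MEM  pair
c2: i3 ld.MEM  no-port MEM/MEM
c3: i4 ld.MEM  no-port MEM/MEM
c4: i5,i6 st.MEM+sub.ALU  pair
c5: i7,i8 add.ALU+ld.MEM  pair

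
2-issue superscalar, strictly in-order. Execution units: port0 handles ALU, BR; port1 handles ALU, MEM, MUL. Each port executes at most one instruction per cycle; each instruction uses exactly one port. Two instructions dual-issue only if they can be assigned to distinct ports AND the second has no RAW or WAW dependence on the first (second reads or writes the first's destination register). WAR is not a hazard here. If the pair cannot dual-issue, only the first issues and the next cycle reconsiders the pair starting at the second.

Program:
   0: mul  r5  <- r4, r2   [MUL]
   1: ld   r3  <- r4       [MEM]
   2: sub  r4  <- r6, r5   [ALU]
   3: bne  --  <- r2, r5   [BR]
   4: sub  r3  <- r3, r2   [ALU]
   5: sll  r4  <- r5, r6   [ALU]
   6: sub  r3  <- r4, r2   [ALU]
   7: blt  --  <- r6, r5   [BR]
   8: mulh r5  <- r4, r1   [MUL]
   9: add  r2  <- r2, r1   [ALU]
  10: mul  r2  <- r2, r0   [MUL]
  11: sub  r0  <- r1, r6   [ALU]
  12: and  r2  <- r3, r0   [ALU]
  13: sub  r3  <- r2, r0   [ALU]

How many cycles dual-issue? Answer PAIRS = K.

PAIRS = 5

t=0 i0:mul.MUL ; no-port MUL/MEM
t=1 i1,i2:ld.MEM sub.ALU ; pair
t=2 i3,i4:bne.BR sub.ALU ; pair
t=3 i5:sll.ALU ; RAW r4
t=4 i6,i7:sub.ALU blt.BR ; pair
t=5 i8,i9:mulh.MUL add.ALU ; pair
t=6 i10,i11:mul.MUL sub.ALU ; pair
t=7 i12:and.ALU ; RAW r2
t=8 i13:sub.ALU ; tail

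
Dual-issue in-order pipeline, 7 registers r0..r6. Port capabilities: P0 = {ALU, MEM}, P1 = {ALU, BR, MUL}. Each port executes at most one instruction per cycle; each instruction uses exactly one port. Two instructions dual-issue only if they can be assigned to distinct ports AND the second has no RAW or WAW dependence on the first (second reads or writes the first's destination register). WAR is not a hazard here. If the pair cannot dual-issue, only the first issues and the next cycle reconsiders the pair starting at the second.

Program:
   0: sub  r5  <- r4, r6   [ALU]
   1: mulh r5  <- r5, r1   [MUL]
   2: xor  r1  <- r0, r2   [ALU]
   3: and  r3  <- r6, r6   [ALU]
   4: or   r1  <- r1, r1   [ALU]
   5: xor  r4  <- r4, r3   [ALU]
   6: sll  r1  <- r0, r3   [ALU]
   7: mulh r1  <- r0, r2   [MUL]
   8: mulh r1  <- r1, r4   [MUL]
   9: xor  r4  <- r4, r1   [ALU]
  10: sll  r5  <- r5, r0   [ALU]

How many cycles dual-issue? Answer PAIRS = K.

#0 head=0: sub i0 RAW+WAW r5
#1 head=1: mulh+xor i1+i2 2-wide
#2 head=3: and+or i3+i4 2-wide
#3 head=5: xor+sll i5+i6 2-wide
#4 head=7: mulh i7 no-port MUL/MUL
#5 head=8: mulh i8 RAW r1
#6 head=9: xor+sll i9+i10 2-wide

PAIRS = 4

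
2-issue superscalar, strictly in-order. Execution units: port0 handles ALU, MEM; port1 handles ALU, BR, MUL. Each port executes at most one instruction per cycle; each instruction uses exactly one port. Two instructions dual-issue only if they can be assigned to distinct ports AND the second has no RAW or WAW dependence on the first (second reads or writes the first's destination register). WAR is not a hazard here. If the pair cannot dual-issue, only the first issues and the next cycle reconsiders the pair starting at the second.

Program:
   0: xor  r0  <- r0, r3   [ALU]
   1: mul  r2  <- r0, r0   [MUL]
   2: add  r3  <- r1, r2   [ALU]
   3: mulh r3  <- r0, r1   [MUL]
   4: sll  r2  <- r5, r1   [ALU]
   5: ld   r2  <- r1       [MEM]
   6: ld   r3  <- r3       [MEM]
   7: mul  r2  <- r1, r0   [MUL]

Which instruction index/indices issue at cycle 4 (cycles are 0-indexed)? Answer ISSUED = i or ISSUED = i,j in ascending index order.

ISSUED = 5

  cy0 -> i0 (xor) RAW r0
  cy1 -> i1 (mul) RAW r2
  cy2 -> i2 (add) WAW r3
  cy3 -> i3&i4 (mulh sll) dual
  cy4 -> i5 (ld) no-port MEM/MEM
  cy5 -> i6&i7 (ld mul) dual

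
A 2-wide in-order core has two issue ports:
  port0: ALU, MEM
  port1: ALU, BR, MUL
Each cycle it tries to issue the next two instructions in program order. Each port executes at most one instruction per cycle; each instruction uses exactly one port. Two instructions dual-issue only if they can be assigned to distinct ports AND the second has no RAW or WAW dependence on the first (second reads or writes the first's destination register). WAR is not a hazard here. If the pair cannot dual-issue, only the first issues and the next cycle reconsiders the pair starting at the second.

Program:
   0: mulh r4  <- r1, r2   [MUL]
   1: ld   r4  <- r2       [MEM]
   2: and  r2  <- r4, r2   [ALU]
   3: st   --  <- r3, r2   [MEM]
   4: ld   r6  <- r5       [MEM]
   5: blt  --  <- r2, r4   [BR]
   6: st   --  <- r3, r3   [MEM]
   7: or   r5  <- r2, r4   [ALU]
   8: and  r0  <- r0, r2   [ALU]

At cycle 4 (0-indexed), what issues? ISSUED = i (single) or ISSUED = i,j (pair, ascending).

ISSUED = 4,5

0. mulh.MUL @i0  | WAW r4
1. ld.MEM @i1  | RAW r4
2. and.ALU @i2  | RAW r2
3. st.MEM @i3  | no-port MEM/MEM
4. ld.MEM+blt.BR @i4+i5  | pair
5. st.MEM+or.ALU @i6+i7  | pair
6. and.ALU @i8  | tail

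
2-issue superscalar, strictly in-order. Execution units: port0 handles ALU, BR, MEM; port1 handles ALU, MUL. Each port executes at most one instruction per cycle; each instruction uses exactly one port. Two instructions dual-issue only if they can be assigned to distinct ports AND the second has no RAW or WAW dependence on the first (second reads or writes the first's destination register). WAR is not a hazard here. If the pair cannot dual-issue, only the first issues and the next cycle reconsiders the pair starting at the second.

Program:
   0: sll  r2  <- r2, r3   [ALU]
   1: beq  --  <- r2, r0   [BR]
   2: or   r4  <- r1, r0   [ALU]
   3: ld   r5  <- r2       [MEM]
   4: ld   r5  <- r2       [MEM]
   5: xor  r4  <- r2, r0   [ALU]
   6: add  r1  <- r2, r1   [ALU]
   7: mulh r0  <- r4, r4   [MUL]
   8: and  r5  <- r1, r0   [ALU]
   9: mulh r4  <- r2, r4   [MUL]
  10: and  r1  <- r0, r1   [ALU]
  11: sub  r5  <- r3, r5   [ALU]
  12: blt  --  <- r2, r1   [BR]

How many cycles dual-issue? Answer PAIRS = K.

PAIRS = 5

[0] i0  sll.ALU  -- RAW r2
[1] i1/i2  beq.BR+or.ALU  -- 2-wide
[2] i3  ld.MEM  -- no-port MEM/MEM
[3] i4/i5  ld.MEM+xor.ALU  -- 2-wide
[4] i6/i7  add.ALU+mulh.MUL  -- 2-wide
[5] i8/i9  and.ALU+mulh.MUL  -- 2-wide
[6] i10/i11  and.ALU+sub.ALU  -- 2-wide
[7] i12  blt.BR  -- tail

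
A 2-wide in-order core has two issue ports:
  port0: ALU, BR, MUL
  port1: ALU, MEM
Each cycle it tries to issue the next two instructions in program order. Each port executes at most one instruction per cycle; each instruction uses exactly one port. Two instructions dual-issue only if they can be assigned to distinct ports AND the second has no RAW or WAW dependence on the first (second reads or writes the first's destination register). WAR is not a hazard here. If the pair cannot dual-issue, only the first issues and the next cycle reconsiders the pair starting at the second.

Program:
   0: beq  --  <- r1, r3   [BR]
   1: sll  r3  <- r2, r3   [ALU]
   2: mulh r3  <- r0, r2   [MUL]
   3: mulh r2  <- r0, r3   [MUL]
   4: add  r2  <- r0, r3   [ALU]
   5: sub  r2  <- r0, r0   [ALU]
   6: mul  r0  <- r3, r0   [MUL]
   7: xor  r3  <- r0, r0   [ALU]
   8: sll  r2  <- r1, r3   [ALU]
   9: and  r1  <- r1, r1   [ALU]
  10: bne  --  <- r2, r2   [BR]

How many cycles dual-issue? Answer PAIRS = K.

PAIRS = 3

#0 head=0: beq+sll i0+i1 pair
#1 head=2: mulh i2 no-port MUL/MUL
#2 head=3: mulh i3 WAW r2
#3 head=4: add i4 WAW r2
#4 head=5: sub+mul i5+i6 pair
#5 head=7: xor i7 RAW r3
#6 head=8: sll+and i8+i9 pair
#7 head=10: bne i10 tail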